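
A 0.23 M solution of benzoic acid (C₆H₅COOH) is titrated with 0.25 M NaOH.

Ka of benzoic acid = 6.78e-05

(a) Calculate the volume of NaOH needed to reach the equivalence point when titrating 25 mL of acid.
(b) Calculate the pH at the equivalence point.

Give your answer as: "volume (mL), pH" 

moles acid = 0.23 × 25/1000 = 0.00575 mol; V_base = moles/0.25 × 1000 = 23.0 mL. At equivalence only the conjugate base is present: [A⁻] = 0.00575/0.048 = 1.1979e-01 M. Kb = Kw/Ka = 1.47e-10; [OH⁻] = √(Kb × [A⁻]) = 4.2034e-06; pOH = 5.38; pH = 14 - pOH = 8.62.

V = 23.0 mL, pH = 8.62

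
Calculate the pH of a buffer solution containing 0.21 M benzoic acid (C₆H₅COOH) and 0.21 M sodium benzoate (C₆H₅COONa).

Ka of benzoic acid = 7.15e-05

pKa = -log(7.15e-05) = 4.15. pH = pKa + log([A⁻]/[HA]) = 4.15 + log(0.21/0.21)

pH = 4.15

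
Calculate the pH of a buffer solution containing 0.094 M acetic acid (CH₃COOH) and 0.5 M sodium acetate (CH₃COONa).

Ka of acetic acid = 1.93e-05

pKa = -log(1.93e-05) = 4.71. pH = pKa + log([A⁻]/[HA]) = 4.71 + log(0.5/0.094)

pH = 5.44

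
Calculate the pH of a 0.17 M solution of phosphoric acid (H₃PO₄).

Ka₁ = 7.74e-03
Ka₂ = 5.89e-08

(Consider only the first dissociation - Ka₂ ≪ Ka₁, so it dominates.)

First dissociation dominates. From Ka₁ = [H⁺][HA⁻]/[H₂A], x² + Ka₁·x − Ka₁·C = 0 with C = 0.17 M and Ka₁ = 7.74e-03. Solving: [H⁺] = (−Ka₁ + √(Ka₁² + 4·Ka₁·C)) / 2 = 3.2610e-02 M. pH = -log(3.2610e-02) = 1.49.

pH = 1.49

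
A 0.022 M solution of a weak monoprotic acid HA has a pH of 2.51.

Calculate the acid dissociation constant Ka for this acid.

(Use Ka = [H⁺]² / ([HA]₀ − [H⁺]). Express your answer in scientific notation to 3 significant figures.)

[H⁺] = 10^(−pH) = 10^(−2.51) = 3.090e-03 M. For HA ⇌ H⁺ + A⁻, Ka = [H⁺][A⁻]/[HA] = [H⁺]² / ([HA]₀ − [H⁺]) = (3.090e-03)² / (0.022 − 3.090e-03) = 5.05e-04.

K_a = 5.05e-04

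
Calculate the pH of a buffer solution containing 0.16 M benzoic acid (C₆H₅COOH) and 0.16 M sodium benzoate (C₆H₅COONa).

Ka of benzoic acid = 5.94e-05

pKa = -log(5.94e-05) = 4.23. pH = pKa + log([A⁻]/[HA]) = 4.23 + log(0.16/0.16)

pH = 4.23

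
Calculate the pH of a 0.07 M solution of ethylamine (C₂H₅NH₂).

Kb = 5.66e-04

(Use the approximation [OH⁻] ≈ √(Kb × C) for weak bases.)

[OH⁻] = √(Kb × C) = √(5.66e-04 × 0.07) = 6.2944e-03. pOH = 2.20, pH = 14 - pOH

pH = 11.80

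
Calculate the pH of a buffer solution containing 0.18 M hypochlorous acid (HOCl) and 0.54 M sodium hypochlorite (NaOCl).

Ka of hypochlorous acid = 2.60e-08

pKa = -log(2.60e-08) = 7.59. pH = pKa + log([A⁻]/[HA]) = 7.59 + log(0.54/0.18)

pH = 8.06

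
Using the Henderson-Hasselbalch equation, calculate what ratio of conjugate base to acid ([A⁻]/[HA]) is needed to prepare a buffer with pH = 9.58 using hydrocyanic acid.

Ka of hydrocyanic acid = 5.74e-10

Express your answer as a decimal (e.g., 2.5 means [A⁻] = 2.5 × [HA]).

pKa = -log(5.74e-10) = 9.2411. pH = pKa + log([A⁻]/[HA]), so log([A⁻]/[HA]) = pH − pKa = 9.58 − 9.2411 = 0.3389. [A⁻]/[HA] = 10^(0.3389) = 2.18

[A⁻]/[HA] = 2.18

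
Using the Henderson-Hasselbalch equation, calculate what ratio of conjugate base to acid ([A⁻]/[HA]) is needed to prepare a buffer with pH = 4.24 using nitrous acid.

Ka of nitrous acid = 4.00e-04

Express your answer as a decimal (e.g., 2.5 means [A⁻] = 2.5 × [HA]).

pKa = -log(4.00e-04) = 3.3979. pH = pKa + log([A⁻]/[HA]), so log([A⁻]/[HA]) = pH − pKa = 4.24 − 3.3979 = 0.8421. [A⁻]/[HA] = 10^(0.8421) = 6.95

[A⁻]/[HA] = 6.95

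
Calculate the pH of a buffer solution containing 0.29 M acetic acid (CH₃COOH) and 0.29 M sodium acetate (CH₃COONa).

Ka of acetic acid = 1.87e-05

pKa = -log(1.87e-05) = 4.73. pH = pKa + log([A⁻]/[HA]) = 4.73 + log(0.29/0.29)

pH = 4.73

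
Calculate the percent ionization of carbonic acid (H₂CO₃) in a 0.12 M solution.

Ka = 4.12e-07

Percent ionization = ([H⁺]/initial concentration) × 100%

Using Ka equilibrium: x² + Ka×x - Ka×C = 0. Solving: [H⁺] = 2.2215e-04. Percent = (2.2215e-04/0.12) × 100

Percent ionization = 0.185%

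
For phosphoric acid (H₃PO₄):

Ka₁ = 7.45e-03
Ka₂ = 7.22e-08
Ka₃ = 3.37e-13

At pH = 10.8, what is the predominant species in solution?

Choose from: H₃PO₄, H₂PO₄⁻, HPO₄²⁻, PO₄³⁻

pKa₁ = 2.13, pKa₂ = 7.14, pKa₃ = 12.47. For a polyprotic acid the predominant species crosses at each pKa: below pKa_n the protonated form dominates, above it the deprotonated form does. At pH = 10.8, the predominant species is HPO₄²⁻.

HPO₄²⁻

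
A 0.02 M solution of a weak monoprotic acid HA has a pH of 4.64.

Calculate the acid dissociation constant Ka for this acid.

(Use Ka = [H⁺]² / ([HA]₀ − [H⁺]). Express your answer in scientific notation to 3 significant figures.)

[H⁺] = 10^(−pH) = 10^(−4.64) = 2.291e-05 M. For HA ⇌ H⁺ + A⁻, Ka = [H⁺][A⁻]/[HA] = [H⁺]² / ([HA]₀ − [H⁺]) = (2.291e-05)² / (0.02 − 2.291e-05) = 2.63e-08.

K_a = 2.63e-08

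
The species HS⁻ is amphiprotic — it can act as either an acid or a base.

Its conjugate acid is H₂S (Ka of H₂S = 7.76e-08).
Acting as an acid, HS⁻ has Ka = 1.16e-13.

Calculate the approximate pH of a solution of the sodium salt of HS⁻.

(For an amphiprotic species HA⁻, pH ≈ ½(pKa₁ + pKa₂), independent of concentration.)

pKa₁ = -log(7.76e-08) = 7.11; pKa₂ = -log(1.16e-13) = 12.94. For an amphiprotic species, pH ≈ ½(pKa₁ + pKa₂) = ½(7.11 + 12.94) = 10.02.

pH = 10.02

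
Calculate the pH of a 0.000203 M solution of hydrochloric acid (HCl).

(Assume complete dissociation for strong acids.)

[H⁺] = 0.000203 M for strong acid. pH = -log[H⁺] = -log(0.000203)

pH = 3.69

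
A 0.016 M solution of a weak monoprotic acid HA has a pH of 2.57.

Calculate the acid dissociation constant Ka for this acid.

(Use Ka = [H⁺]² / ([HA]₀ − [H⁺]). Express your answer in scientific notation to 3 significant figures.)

[H⁺] = 10^(−pH) = 10^(−2.57) = 2.692e-03 M. For HA ⇌ H⁺ + A⁻, Ka = [H⁺][A⁻]/[HA] = [H⁺]² / ([HA]₀ − [H⁺]) = (2.692e-03)² / (0.016 − 2.692e-03) = 5.44e-04.

K_a = 5.44e-04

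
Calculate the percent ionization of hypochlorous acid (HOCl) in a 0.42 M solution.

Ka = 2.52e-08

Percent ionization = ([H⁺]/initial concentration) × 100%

Using Ka equilibrium: x² + Ka×x - Ka×C = 0. Solving: [H⁺] = 1.0287e-04. Percent = (1.0287e-04/0.42) × 100

Percent ionization = 0.0245%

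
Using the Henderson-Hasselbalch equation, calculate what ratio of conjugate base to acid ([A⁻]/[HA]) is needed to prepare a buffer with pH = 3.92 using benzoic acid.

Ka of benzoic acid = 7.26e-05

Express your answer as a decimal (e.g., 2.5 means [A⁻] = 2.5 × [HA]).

pKa = -log(7.26e-05) = 4.1391. pH = pKa + log([A⁻]/[HA]), so log([A⁻]/[HA]) = pH − pKa = 3.92 − 4.1391 = -0.2191. [A⁻]/[HA] = 10^(-0.2191) = 0.604

[A⁻]/[HA] = 0.604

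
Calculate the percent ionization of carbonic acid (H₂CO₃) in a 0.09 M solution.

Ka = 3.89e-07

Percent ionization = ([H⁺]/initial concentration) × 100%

Using Ka equilibrium: x² + Ka×x - Ka×C = 0. Solving: [H⁺] = 1.8692e-04. Percent = (1.8692e-04/0.09) × 100

Percent ionization = 0.208%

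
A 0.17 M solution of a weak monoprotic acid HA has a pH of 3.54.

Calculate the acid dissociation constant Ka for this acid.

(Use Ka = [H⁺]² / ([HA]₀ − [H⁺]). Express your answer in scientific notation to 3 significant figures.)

[H⁺] = 10^(−pH) = 10^(−3.54) = 2.884e-04 M. For HA ⇌ H⁺ + A⁻, Ka = [H⁺][A⁻]/[HA] = [H⁺]² / ([HA]₀ − [H⁺]) = (2.884e-04)² / (0.17 − 2.884e-04) = 4.90e-07.

K_a = 4.90e-07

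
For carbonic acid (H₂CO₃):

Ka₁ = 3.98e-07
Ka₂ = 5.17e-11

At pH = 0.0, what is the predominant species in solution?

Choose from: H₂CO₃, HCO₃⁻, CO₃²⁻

pKa₁ = 6.40, pKa₂ = 10.29. For a polyprotic acid the predominant species crosses at each pKa: below pKa_n the protonated form dominates, above it the deprotonated form does. At pH = 0.0, the predominant species is H₂CO₃.

H₂CO₃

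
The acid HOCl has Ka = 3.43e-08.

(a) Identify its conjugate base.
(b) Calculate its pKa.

(a) The conjugate base is formed by removing one H⁺ from HOCl, giving OCl⁻. (b) pKa = -log(Ka) = -log(3.43e-08) = 7.46.

Conjugate base: OCl⁻; pK_a = 7.46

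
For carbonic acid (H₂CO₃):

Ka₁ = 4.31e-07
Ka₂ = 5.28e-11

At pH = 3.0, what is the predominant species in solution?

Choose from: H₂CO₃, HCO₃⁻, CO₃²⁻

pKa₁ = 6.37, pKa₂ = 10.28. For a polyprotic acid the predominant species crosses at each pKa: below pKa_n the protonated form dominates, above it the deprotonated form does. At pH = 3.0, the predominant species is H₂CO₃.

H₂CO₃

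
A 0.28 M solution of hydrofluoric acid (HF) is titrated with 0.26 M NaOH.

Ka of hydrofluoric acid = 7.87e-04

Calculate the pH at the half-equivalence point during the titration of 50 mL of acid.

At half-equivalence [HA] = [A⁻], so Henderson-Hasselbalch gives pH = pKa = -log(7.87e-04) = 3.10.

pH = pKa = 3.10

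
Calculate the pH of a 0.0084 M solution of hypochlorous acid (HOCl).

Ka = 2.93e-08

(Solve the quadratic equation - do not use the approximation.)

x² + Ka×x - Ka×C = 0. Using quadratic formula: [H⁺] = 1.5674e-05

pH = 4.80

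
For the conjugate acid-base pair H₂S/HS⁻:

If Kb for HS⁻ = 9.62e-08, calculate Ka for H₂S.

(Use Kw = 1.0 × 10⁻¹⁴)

For a conjugate pair Ka × Kb = Kw, so Ka = Kw/Kb = 1.0 × 10⁻¹⁴ / 9.62e-08 = 1.04e-07.

K_a = 1.04e-07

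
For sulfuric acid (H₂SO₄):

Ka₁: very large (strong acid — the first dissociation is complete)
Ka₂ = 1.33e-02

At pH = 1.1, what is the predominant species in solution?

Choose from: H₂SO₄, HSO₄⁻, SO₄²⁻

The first dissociation is complete, so H₂SO₄ itself is never the predominant species in water; pKa₂ = -log(1.33e-02) = 1.88. For a polyprotic acid the predominant species crosses at each pKa: below pKa_n the protonated form dominates, above it the deprotonated form does. At pH = 1.1, the predominant species is HSO₄⁻.

HSO₄⁻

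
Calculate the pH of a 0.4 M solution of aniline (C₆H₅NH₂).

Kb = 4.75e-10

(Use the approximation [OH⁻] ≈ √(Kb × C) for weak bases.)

[OH⁻] = √(Kb × C) = √(4.75e-10 × 0.4) = 1.3784e-05. pOH = 4.86, pH = 14 - pOH

pH = 9.14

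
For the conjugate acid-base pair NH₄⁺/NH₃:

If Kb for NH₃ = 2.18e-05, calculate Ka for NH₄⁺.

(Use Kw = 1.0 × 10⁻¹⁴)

For a conjugate pair Ka × Kb = Kw, so Ka = Kw/Kb = 1.0 × 10⁻¹⁴ / 2.18e-05 = 4.59e-10.

K_a = 4.59e-10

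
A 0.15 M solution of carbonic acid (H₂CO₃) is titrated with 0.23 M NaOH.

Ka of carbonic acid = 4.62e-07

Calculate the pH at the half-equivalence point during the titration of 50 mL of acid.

At half-equivalence [HA] = [A⁻], so Henderson-Hasselbalch gives pH = pKa = -log(4.62e-07) = 6.34.

pH = pKa = 6.34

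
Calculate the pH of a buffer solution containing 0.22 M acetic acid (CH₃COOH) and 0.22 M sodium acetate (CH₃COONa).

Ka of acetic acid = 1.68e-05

pKa = -log(1.68e-05) = 4.77. pH = pKa + log([A⁻]/[HA]) = 4.77 + log(0.22/0.22)

pH = 4.77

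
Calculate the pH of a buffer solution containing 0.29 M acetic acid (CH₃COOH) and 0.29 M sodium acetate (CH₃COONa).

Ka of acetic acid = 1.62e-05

pKa = -log(1.62e-05) = 4.79. pH = pKa + log([A⁻]/[HA]) = 4.79 + log(0.29/0.29)

pH = 4.79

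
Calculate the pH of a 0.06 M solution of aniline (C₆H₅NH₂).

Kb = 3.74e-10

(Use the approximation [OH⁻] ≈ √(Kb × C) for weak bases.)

[OH⁻] = √(Kb × C) = √(3.74e-10 × 0.06) = 4.7371e-06. pOH = 5.32, pH = 14 - pOH

pH = 8.68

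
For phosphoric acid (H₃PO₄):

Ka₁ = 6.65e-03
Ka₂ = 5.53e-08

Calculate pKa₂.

pKa₂ = -log(Ka₂) = -log(5.53e-08) = 7.26.

pK_{a2} = 7.26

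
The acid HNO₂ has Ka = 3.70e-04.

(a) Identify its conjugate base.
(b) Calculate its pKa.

(a) The conjugate base is formed by removing one H⁺ from HNO₂, giving NO₂⁻. (b) pKa = -log(Ka) = -log(3.70e-04) = 3.43.

Conjugate base: NO₂⁻; pK_a = 3.43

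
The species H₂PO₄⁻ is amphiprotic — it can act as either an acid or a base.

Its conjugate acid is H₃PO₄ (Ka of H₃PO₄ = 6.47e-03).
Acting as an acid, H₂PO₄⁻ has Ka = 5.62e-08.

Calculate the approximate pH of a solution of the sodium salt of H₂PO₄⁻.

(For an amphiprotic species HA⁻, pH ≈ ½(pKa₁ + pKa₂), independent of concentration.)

pKa₁ = -log(6.47e-03) = 2.19; pKa₂ = -log(5.62e-08) = 7.25. For an amphiprotic species, pH ≈ ½(pKa₁ + pKa₂) = ½(2.19 + 7.25) = 4.72.

pH = 4.72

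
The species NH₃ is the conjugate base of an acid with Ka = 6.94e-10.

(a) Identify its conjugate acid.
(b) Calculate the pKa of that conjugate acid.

(a) The conjugate acid is formed by adding one H⁺ to NH₃, giving NH₄⁺. (b) pKa = -log(Ka) = -log(6.94e-10) = 9.16.

Conjugate acid: NH₄⁺; pK_a = 9.16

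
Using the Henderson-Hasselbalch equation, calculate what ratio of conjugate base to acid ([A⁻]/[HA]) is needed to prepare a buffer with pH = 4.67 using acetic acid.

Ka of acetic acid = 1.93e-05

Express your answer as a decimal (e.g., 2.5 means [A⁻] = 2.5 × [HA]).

pKa = -log(1.93e-05) = 4.7144. pH = pKa + log([A⁻]/[HA]), so log([A⁻]/[HA]) = pH − pKa = 4.67 − 4.7144 = -0.0444. [A⁻]/[HA] = 10^(-0.0444) = 0.903

[A⁻]/[HA] = 0.903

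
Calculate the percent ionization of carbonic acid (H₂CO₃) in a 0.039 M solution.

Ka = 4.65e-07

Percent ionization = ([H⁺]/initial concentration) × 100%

Using Ka equilibrium: x² + Ka×x - Ka×C = 0. Solving: [H⁺] = 1.3443e-04. Percent = (1.3443e-04/0.039) × 100

Percent ionization = 0.345%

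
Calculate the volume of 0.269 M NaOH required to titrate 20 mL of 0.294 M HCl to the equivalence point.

At equivalence: moles acid = moles base. moles HCl = 0.294 × 20/1000 = 0.00588 mol. V_base = moles / 0.269 × 1000 = 21.9 mL.

V_{base} = 21.9 mL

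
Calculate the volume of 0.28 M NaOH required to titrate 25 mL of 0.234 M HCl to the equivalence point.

At equivalence: moles acid = moles base. moles HCl = 0.234 × 25/1000 = 0.00585 mol. V_base = moles / 0.28 × 1000 = 20.9 mL.

V_{base} = 20.9 mL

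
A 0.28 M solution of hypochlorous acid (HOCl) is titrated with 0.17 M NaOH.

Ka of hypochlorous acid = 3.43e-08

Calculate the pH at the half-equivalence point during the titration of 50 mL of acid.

At half-equivalence [HA] = [A⁻], so Henderson-Hasselbalch gives pH = pKa = -log(3.43e-08) = 7.46.

pH = pKa = 7.46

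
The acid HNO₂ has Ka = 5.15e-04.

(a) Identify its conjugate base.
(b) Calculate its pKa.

(a) The conjugate base is formed by removing one H⁺ from HNO₂, giving NO₂⁻. (b) pKa = -log(Ka) = -log(5.15e-04) = 3.29.

Conjugate base: NO₂⁻; pK_a = 3.29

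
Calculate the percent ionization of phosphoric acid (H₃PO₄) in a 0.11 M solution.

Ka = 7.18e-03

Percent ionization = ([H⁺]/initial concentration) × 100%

Using Ka equilibrium: x² + Ka×x - Ka×C = 0. Solving: [H⁺] = 2.4742e-02. Percent = (2.4742e-02/0.11) × 100

Percent ionization = 22.5%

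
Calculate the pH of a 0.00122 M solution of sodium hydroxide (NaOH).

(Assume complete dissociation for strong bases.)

[OH⁻] = 0.00122 M for strong base. pOH = -log[OH⁻] = 2.91, pH = 14 - pOH

pH = 11.09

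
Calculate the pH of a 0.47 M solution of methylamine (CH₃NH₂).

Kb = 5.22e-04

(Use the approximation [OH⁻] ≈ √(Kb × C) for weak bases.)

[OH⁻] = √(Kb × C) = √(5.22e-04 × 0.47) = 1.5663e-02. pOH = 1.81, pH = 14 - pOH

pH = 12.19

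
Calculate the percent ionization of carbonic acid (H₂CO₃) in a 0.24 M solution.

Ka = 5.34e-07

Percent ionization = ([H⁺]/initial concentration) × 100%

Using Ka equilibrium: x² + Ka×x - Ka×C = 0. Solving: [H⁺] = 3.5773e-04. Percent = (3.5773e-04/0.24) × 100

Percent ionization = 0.149%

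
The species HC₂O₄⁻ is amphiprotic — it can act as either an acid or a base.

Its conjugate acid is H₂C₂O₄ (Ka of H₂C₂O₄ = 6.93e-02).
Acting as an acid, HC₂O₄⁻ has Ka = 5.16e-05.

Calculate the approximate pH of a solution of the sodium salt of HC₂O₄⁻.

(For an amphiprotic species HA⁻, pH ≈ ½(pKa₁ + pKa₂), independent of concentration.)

pKa₁ = -log(6.93e-02) = 1.16; pKa₂ = -log(5.16e-05) = 4.29. For an amphiprotic species, pH ≈ ½(pKa₁ + pKa₂) = ½(1.16 + 4.29) = 2.72.

pH = 2.72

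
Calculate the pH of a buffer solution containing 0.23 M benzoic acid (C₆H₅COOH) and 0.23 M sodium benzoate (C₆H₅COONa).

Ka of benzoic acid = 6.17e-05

pKa = -log(6.17e-05) = 4.21. pH = pKa + log([A⁻]/[HA]) = 4.21 + log(0.23/0.23)

pH = 4.21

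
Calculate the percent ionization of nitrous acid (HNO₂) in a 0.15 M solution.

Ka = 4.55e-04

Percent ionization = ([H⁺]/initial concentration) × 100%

Using Ka equilibrium: x² + Ka×x - Ka×C = 0. Solving: [H⁺] = 8.0370e-03. Percent = (8.0370e-03/0.15) × 100

Percent ionization = 5.36%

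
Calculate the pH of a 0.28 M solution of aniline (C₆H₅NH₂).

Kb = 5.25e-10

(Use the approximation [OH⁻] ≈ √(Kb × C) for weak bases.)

[OH⁻] = √(Kb × C) = √(5.25e-10 × 0.28) = 1.2124e-05. pOH = 4.92, pH = 14 - pOH

pH = 9.08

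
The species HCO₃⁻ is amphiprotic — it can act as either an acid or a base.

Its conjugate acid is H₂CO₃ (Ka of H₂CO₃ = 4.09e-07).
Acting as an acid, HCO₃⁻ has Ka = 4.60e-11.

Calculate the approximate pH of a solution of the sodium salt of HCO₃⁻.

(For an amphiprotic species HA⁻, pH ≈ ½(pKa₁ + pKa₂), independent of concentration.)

pKa₁ = -log(4.09e-07) = 6.39; pKa₂ = -log(4.60e-11) = 10.34. For an amphiprotic species, pH ≈ ½(pKa₁ + pKa₂) = ½(6.39 + 10.34) = 8.36.

pH = 8.36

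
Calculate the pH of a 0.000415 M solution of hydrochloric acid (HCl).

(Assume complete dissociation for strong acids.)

[H⁺] = 0.000415 M for strong acid. pH = -log[H⁺] = -log(0.000415)

pH = 3.38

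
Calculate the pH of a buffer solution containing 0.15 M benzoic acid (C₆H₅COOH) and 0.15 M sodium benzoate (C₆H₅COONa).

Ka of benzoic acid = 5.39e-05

pKa = -log(5.39e-05) = 4.27. pH = pKa + log([A⁻]/[HA]) = 4.27 + log(0.15/0.15)

pH = 4.27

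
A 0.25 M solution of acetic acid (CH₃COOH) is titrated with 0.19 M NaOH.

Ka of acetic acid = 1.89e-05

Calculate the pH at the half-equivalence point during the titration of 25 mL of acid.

At half-equivalence [HA] = [A⁻], so Henderson-Hasselbalch gives pH = pKa = -log(1.89e-05) = 4.72.

pH = pKa = 4.72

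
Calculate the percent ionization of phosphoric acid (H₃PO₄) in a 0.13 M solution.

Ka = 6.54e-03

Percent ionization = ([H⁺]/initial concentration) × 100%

Using Ka equilibrium: x² + Ka×x - Ka×C = 0. Solving: [H⁺] = 2.6071e-02. Percent = (2.6071e-02/0.13) × 100

Percent ionization = 20.1%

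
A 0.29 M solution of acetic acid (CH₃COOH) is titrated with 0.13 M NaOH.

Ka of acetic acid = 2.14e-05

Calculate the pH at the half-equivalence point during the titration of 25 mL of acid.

At half-equivalence [HA] = [A⁻], so Henderson-Hasselbalch gives pH = pKa = -log(2.14e-05) = 4.67.

pH = pKa = 4.67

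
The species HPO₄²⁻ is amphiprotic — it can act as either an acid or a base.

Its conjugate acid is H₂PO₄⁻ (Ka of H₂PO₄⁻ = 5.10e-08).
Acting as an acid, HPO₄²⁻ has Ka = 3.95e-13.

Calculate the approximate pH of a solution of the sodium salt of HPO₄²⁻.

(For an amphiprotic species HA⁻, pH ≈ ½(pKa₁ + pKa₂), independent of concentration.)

pKa₁ = -log(5.10e-08) = 7.29; pKa₂ = -log(3.95e-13) = 12.40. For an amphiprotic species, pH ≈ ½(pKa₁ + pKa₂) = ½(7.29 + 12.40) = 9.85.

pH = 9.85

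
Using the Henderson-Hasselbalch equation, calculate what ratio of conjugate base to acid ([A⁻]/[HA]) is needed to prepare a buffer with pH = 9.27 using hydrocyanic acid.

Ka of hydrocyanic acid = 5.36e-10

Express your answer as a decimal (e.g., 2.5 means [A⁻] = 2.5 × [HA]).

pKa = -log(5.36e-10) = 9.2708. pH = pKa + log([A⁻]/[HA]), so log([A⁻]/[HA]) = pH − pKa = 9.27 − 9.2708 = -0.0008. [A⁻]/[HA] = 10^(-0.0008) = 0.998

[A⁻]/[HA] = 0.998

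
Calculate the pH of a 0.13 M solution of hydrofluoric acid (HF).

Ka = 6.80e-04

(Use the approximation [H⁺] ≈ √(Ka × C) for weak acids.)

[H⁺] = √(Ka × C) = √(6.80e-04 × 0.13) = 9.4021e-03. pH = -log(9.4021e-03)

pH = 2.03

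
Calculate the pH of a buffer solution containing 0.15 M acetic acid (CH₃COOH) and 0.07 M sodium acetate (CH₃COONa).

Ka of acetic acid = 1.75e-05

pKa = -log(1.75e-05) = 4.76. pH = pKa + log([A⁻]/[HA]) = 4.76 + log(0.07/0.15)

pH = 4.43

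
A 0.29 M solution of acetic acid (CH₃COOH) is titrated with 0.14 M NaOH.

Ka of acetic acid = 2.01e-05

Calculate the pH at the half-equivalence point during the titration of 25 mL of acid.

At half-equivalence [HA] = [A⁻], so Henderson-Hasselbalch gives pH = pKa = -log(2.01e-05) = 4.70.

pH = pKa = 4.70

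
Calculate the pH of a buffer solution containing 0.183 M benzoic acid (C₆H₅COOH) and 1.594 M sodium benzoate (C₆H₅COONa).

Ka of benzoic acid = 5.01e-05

pKa = -log(5.01e-05) = 4.30. pH = pKa + log([A⁻]/[HA]) = 4.30 + log(1.594/0.183)

pH = 5.24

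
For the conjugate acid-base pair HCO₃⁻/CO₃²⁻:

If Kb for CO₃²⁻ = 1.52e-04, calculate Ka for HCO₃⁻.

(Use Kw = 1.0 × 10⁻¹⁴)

For a conjugate pair Ka × Kb = Kw, so Ka = Kw/Kb = 1.0 × 10⁻¹⁴ / 1.52e-04 = 6.58e-11.

K_a = 6.58e-11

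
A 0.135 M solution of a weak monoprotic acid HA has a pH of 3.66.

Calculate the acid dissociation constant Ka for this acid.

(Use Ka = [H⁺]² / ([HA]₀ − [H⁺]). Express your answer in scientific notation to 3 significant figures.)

[H⁺] = 10^(−pH) = 10^(−3.66) = 2.188e-04 M. For HA ⇌ H⁺ + A⁻, Ka = [H⁺][A⁻]/[HA] = [H⁺]² / ([HA]₀ − [H⁺]) = (2.188e-04)² / (0.135 − 2.188e-04) = 3.55e-07.

K_a = 3.55e-07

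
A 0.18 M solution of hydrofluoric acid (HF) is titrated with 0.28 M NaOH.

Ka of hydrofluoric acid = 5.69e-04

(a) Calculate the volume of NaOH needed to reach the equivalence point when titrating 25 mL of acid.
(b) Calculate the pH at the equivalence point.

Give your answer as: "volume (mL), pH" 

moles acid = 0.18 × 25/1000 = 0.0045 mol; V_base = moles/0.28 × 1000 = 16.1 mL. At equivalence only the conjugate base is present: [A⁻] = 0.0045/0.041 = 1.0957e-01 M. Kb = Kw/Ka = 1.76e-11; [OH⁻] = √(Kb × [A⁻]) = 1.3877e-06; pOH = 5.86; pH = 14 - pOH = 8.14.

V = 16.1 mL, pH = 8.14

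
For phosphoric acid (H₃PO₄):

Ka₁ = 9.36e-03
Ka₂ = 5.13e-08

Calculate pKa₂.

pKa₂ = -log(Ka₂) = -log(5.13e-08) = 7.29.

pK_{a2} = 7.29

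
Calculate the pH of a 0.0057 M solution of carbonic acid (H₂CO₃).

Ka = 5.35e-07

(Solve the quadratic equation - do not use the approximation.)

x² + Ka×x - Ka×C = 0. Using quadratic formula: [H⁺] = 5.4955e-05

pH = 4.26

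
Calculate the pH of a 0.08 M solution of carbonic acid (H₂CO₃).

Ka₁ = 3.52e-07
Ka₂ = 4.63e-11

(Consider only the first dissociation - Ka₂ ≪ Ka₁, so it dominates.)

First dissociation dominates. From Ka₁ = [H⁺][HA⁻]/[H₂A], x² + Ka₁·x − Ka₁·C = 0 with C = 0.08 M and Ka₁ = 3.52e-07. Solving: [H⁺] = (−Ka₁ + √(Ka₁² + 4·Ka₁·C)) / 2 = 1.6763e-04 M. pH = -log(1.6763e-04) = 3.78.

pH = 3.78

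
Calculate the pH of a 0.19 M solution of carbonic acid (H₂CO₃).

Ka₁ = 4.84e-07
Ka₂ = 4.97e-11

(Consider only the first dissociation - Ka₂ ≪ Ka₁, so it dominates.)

First dissociation dominates. From Ka₁ = [H⁺][HA⁻]/[H₂A], x² + Ka₁·x − Ka₁·C = 0 with C = 0.19 M and Ka₁ = 4.84e-07. Solving: [H⁺] = (−Ka₁ + √(Ka₁² + 4·Ka₁·C)) / 2 = 3.0301e-04 M. pH = -log(3.0301e-04) = 3.52.

pH = 3.52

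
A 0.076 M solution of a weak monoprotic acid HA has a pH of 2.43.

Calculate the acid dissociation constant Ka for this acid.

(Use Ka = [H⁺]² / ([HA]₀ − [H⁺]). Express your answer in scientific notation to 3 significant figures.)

[H⁺] = 10^(−pH) = 10^(−2.43) = 3.715e-03 M. For HA ⇌ H⁺ + A⁻, Ka = [H⁺][A⁻]/[HA] = [H⁺]² / ([HA]₀ − [H⁺]) = (3.715e-03)² / (0.076 − 3.715e-03) = 1.91e-04.

K_a = 1.91e-04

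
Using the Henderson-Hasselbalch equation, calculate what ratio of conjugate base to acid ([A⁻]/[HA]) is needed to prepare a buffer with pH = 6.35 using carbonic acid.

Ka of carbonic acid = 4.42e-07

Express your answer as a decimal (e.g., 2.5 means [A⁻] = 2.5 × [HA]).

pKa = -log(4.42e-07) = 6.3546. pH = pKa + log([A⁻]/[HA]), so log([A⁻]/[HA]) = pH − pKa = 6.35 − 6.3546 = -0.0046. [A⁻]/[HA] = 10^(-0.0046) = 0.990

[A⁻]/[HA] = 0.990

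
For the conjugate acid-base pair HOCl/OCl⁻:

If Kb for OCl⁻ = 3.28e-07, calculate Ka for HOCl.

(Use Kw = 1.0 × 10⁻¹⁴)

For a conjugate pair Ka × Kb = Kw, so Ka = Kw/Kb = 1.0 × 10⁻¹⁴ / 3.28e-07 = 3.05e-08.

K_a = 3.05e-08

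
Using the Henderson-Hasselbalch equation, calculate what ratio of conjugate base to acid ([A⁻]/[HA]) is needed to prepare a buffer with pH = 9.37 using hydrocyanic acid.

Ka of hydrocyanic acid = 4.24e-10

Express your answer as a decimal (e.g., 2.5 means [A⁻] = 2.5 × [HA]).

pKa = -log(4.24e-10) = 9.3726. pH = pKa + log([A⁻]/[HA]), so log([A⁻]/[HA]) = pH − pKa = 9.37 − 9.3726 = -0.0026. [A⁻]/[HA] = 10^(-0.0026) = 0.994

[A⁻]/[HA] = 0.994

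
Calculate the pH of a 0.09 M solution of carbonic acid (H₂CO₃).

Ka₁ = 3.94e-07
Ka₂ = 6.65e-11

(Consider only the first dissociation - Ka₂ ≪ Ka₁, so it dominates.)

First dissociation dominates. From Ka₁ = [H⁺][HA⁻]/[H₂A], x² + Ka₁·x − Ka₁·C = 0 with C = 0.09 M and Ka₁ = 3.94e-07. Solving: [H⁺] = (−Ka₁ + √(Ka₁² + 4·Ka₁·C)) / 2 = 1.8811e-04 M. pH = -log(1.8811e-04) = 3.73.

pH = 3.73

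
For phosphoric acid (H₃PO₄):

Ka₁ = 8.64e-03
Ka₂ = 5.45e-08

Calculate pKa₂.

pKa₂ = -log(Ka₂) = -log(5.45e-08) = 7.26.

pK_{a2} = 7.26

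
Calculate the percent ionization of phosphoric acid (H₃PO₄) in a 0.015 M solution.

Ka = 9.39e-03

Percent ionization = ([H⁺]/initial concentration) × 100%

Using Ka equilibrium: x² + Ka×x - Ka×C = 0. Solving: [H⁺] = 8.0680e-03. Percent = (8.0680e-03/0.015) × 100

Percent ionization = 53.8%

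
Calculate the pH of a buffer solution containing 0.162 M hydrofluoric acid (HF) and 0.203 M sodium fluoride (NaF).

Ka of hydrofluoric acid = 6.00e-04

pKa = -log(6.00e-04) = 3.22. pH = pKa + log([A⁻]/[HA]) = 3.22 + log(0.203/0.162)

pH = 3.32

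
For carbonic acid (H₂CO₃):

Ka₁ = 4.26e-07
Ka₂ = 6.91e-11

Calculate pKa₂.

pKa₂ = -log(Ka₂) = -log(6.91e-11) = 10.16.

pK_{a2} = 10.16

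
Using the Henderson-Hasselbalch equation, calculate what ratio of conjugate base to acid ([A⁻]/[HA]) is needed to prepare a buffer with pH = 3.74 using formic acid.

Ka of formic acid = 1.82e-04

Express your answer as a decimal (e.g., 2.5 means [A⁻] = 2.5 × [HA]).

pKa = -log(1.82e-04) = 3.7399. pH = pKa + log([A⁻]/[HA]), so log([A⁻]/[HA]) = pH − pKa = 3.74 − 3.7399 = 0.0001. [A⁻]/[HA] = 10^(0.0001) = 1.00

[A⁻]/[HA] = 1.00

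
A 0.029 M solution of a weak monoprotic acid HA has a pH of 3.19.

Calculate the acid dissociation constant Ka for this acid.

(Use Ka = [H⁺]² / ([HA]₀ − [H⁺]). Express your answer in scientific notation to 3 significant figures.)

[H⁺] = 10^(−pH) = 10^(−3.19) = 6.457e-04 M. For HA ⇌ H⁺ + A⁻, Ka = [H⁺][A⁻]/[HA] = [H⁺]² / ([HA]₀ − [H⁺]) = (6.457e-04)² / (0.029 − 6.457e-04) = 1.47e-05.

K_a = 1.47e-05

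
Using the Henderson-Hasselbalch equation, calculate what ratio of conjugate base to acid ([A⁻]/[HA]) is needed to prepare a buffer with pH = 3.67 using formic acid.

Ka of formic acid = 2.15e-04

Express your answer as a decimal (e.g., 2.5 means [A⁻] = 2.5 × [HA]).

pKa = -log(2.15e-04) = 3.6676. pH = pKa + log([A⁻]/[HA]), so log([A⁻]/[HA]) = pH − pKa = 3.67 − 3.6676 = 0.0024. [A⁻]/[HA] = 10^(0.0024) = 1.01

[A⁻]/[HA] = 1.01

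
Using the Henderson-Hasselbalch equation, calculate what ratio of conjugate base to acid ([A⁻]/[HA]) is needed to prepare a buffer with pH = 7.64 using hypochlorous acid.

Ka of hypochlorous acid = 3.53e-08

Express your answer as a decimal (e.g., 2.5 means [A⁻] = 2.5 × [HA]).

pKa = -log(3.53e-08) = 7.4522. pH = pKa + log([A⁻]/[HA]), so log([A⁻]/[HA]) = pH − pKa = 7.64 − 7.4522 = 0.1878. [A⁻]/[HA] = 10^(0.1878) = 1.54

[A⁻]/[HA] = 1.54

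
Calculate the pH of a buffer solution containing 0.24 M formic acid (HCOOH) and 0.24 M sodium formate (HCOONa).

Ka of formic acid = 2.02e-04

pKa = -log(2.02e-04) = 3.69. pH = pKa + log([A⁻]/[HA]) = 3.69 + log(0.24/0.24)

pH = 3.69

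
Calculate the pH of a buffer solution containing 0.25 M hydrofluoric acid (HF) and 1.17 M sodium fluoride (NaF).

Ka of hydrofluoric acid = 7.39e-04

pKa = -log(7.39e-04) = 3.13. pH = pKa + log([A⁻]/[HA]) = 3.13 + log(1.17/0.25)

pH = 3.80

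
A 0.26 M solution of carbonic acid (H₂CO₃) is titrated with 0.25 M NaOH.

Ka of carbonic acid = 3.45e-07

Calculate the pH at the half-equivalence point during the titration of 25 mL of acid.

At half-equivalence [HA] = [A⁻], so Henderson-Hasselbalch gives pH = pKa = -log(3.45e-07) = 6.46.

pH = pKa = 6.46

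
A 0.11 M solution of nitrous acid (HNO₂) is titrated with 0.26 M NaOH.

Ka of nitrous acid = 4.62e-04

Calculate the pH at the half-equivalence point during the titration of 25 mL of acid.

At half-equivalence [HA] = [A⁻], so Henderson-Hasselbalch gives pH = pKa = -log(4.62e-04) = 3.34.

pH = pKa = 3.34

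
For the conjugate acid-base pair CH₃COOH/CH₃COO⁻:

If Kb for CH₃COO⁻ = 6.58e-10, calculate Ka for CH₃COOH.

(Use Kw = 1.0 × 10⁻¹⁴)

For a conjugate pair Ka × Kb = Kw, so Ka = Kw/Kb = 1.0 × 10⁻¹⁴ / 6.58e-10 = 1.52e-05.

K_a = 1.52e-05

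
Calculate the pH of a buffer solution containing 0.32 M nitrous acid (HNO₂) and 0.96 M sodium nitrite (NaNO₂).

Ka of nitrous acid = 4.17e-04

pKa = -log(4.17e-04) = 3.38. pH = pKa + log([A⁻]/[HA]) = 3.38 + log(0.96/0.32)

pH = 3.86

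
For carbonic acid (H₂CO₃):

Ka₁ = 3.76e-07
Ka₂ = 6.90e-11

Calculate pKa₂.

pKa₂ = -log(Ka₂) = -log(6.90e-11) = 10.16.

pK_{a2} = 10.16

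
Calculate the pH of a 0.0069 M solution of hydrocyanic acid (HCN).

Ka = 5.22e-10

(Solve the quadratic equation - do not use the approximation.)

x² + Ka×x - Ka×C = 0. Using quadratic formula: [H⁺] = 1.8976e-06

pH = 5.72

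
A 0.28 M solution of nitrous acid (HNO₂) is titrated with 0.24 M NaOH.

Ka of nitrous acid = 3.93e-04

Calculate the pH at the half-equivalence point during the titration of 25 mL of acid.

At half-equivalence [HA] = [A⁻], so Henderson-Hasselbalch gives pH = pKa = -log(3.93e-04) = 3.41.

pH = pKa = 3.41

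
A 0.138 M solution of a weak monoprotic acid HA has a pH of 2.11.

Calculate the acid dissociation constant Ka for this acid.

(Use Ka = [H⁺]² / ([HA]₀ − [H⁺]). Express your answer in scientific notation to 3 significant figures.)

[H⁺] = 10^(−pH) = 10^(−2.11) = 7.762e-03 M. For HA ⇌ H⁺ + A⁻, Ka = [H⁺][A⁻]/[HA] = [H⁺]² / ([HA]₀ − [H⁺]) = (7.762e-03)² / (0.138 − 7.762e-03) = 4.63e-04.

K_a = 4.63e-04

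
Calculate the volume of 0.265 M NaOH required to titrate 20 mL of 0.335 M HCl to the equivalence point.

At equivalence: moles acid = moles base. moles HCl = 0.335 × 20/1000 = 0.0067 mol. V_base = moles / 0.265 × 1000 = 25.3 mL.

V_{base} = 25.3 mL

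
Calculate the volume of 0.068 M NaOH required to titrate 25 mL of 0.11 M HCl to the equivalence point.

At equivalence: moles acid = moles base. moles HCl = 0.11 × 25/1000 = 0.00275 mol. V_base = moles / 0.068 × 1000 = 40.4 mL.

V_{base} = 40.4 mL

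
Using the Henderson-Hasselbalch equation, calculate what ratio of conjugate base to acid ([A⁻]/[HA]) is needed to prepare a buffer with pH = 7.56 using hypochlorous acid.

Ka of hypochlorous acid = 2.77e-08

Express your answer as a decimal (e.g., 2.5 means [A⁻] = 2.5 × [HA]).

pKa = -log(2.77e-08) = 7.5575. pH = pKa + log([A⁻]/[HA]), so log([A⁻]/[HA]) = pH − pKa = 7.56 − 7.5575 = 0.0025. [A⁻]/[HA] = 10^(0.0025) = 1.01

[A⁻]/[HA] = 1.01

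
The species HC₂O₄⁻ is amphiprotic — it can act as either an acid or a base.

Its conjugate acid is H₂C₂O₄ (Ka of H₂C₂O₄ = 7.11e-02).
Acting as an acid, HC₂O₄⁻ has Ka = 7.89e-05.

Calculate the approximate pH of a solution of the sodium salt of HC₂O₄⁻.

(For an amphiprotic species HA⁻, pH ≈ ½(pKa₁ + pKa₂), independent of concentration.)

pKa₁ = -log(7.11e-02) = 1.15; pKa₂ = -log(7.89e-05) = 4.10. For an amphiprotic species, pH ≈ ½(pKa₁ + pKa₂) = ½(1.15 + 4.10) = 2.63.

pH = 2.63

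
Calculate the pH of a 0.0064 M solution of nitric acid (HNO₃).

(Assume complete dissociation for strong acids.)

[H⁺] = 0.0064 M for strong acid. pH = -log[H⁺] = -log(0.0064)

pH = 2.19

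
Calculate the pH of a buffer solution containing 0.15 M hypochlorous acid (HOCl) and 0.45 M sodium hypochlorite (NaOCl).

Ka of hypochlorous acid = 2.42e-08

pKa = -log(2.42e-08) = 7.62. pH = pKa + log([A⁻]/[HA]) = 7.62 + log(0.45/0.15)

pH = 8.09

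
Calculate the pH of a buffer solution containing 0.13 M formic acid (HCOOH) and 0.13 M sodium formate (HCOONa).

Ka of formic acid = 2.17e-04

pKa = -log(2.17e-04) = 3.66. pH = pKa + log([A⁻]/[HA]) = 3.66 + log(0.13/0.13)

pH = 3.66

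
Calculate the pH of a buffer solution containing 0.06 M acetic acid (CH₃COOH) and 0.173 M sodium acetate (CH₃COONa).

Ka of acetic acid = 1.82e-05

pKa = -log(1.82e-05) = 4.74. pH = pKa + log([A⁻]/[HA]) = 4.74 + log(0.173/0.06)

pH = 5.20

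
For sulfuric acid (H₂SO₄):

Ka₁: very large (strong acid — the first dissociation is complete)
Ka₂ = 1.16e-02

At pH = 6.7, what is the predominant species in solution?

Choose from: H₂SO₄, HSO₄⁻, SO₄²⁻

The first dissociation is complete, so H₂SO₄ itself is never the predominant species in water; pKa₂ = -log(1.16e-02) = 1.94. For a polyprotic acid the predominant species crosses at each pKa: below pKa_n the protonated form dominates, above it the deprotonated form does. At pH = 6.7, the predominant species is SO₄²⁻.

SO₄²⁻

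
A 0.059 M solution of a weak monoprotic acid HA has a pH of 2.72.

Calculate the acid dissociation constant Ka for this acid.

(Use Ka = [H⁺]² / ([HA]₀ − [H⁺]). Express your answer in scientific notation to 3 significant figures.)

[H⁺] = 10^(−pH) = 10^(−2.72) = 1.905e-03 M. For HA ⇌ H⁺ + A⁻, Ka = [H⁺][A⁻]/[HA] = [H⁺]² / ([HA]₀ − [H⁺]) = (1.905e-03)² / (0.059 − 1.905e-03) = 6.36e-05.

K_a = 6.36e-05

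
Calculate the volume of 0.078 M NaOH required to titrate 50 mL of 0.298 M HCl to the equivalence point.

At equivalence: moles acid = moles base. moles HCl = 0.298 × 50/1000 = 0.0149 mol. V_base = moles / 0.078 × 1000 = 191.0 mL.

V_{base} = 191.0 mL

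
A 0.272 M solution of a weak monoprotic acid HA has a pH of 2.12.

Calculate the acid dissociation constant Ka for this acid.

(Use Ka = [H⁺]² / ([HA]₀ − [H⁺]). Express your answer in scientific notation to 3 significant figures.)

[H⁺] = 10^(−pH) = 10^(−2.12) = 7.586e-03 M. For HA ⇌ H⁺ + A⁻, Ka = [H⁺][A⁻]/[HA] = [H⁺]² / ([HA]₀ − [H⁺]) = (7.586e-03)² / (0.272 − 7.586e-03) = 2.18e-04.

K_a = 2.18e-04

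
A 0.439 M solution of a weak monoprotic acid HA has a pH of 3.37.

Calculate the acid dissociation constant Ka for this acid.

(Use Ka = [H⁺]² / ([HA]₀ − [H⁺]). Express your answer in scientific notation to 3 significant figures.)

[H⁺] = 10^(−pH) = 10^(−3.37) = 4.266e-04 M. For HA ⇌ H⁺ + A⁻, Ka = [H⁺][A⁻]/[HA] = [H⁺]² / ([HA]₀ − [H⁺]) = (4.266e-04)² / (0.439 − 4.266e-04) = 4.15e-07.

K_a = 4.15e-07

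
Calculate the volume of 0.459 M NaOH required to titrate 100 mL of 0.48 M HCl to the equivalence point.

At equivalence: moles acid = moles base. moles HCl = 0.48 × 100/1000 = 0.048 mol. V_base = moles / 0.459 × 1000 = 104.6 mL.

V_{base} = 104.6 mL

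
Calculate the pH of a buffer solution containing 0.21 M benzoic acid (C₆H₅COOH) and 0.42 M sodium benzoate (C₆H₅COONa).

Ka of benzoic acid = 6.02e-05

pKa = -log(6.02e-05) = 4.22. pH = pKa + log([A⁻]/[HA]) = 4.22 + log(0.42/0.21)

pH = 4.52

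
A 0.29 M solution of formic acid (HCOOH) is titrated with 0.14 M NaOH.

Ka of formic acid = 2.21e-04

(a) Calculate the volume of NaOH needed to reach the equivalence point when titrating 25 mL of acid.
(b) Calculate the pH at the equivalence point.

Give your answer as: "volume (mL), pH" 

moles acid = 0.29 × 25/1000 = 0.00725 mol; V_base = moles/0.14 × 1000 = 51.8 mL. At equivalence only the conjugate base is present: [A⁻] = 0.00725/0.077 = 9.4419e-02 M. Kb = Kw/Ka = 4.52e-11; [OH⁻] = √(Kb × [A⁻]) = 2.0670e-06; pOH = 5.68; pH = 14 - pOH = 8.32.

V = 51.8 mL, pH = 8.32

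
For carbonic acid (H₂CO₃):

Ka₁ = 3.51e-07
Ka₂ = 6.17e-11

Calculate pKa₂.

pKa₂ = -log(Ka₂) = -log(6.17e-11) = 10.21.

pK_{a2} = 10.21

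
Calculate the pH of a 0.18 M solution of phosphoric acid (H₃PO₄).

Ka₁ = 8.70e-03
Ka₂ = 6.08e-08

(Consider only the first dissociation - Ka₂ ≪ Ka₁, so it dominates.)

First dissociation dominates. From Ka₁ = [H⁺][HA⁻]/[H₂A], x² + Ka₁·x − Ka₁·C = 0 with C = 0.18 M and Ka₁ = 8.70e-03. Solving: [H⁺] = (−Ka₁ + √(Ka₁² + 4·Ka₁·C)) / 2 = 3.5461e-02 M. pH = -log(3.5461e-02) = 1.45.

pH = 1.45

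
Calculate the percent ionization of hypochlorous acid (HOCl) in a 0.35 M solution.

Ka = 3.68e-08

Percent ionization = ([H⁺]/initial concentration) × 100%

Using Ka equilibrium: x² + Ka×x - Ka×C = 0. Solving: [H⁺] = 1.1347e-04. Percent = (1.1347e-04/0.35) × 100

Percent ionization = 0.0324%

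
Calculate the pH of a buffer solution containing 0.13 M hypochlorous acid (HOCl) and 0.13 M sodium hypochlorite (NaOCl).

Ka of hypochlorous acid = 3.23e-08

pKa = -log(3.23e-08) = 7.49. pH = pKa + log([A⁻]/[HA]) = 7.49 + log(0.13/0.13)

pH = 7.49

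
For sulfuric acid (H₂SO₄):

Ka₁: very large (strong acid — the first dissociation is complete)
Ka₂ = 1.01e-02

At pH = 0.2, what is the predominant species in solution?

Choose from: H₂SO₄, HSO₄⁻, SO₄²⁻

The first dissociation is complete, so H₂SO₄ itself is never the predominant species in water; pKa₂ = -log(1.01e-02) = 2.00. For a polyprotic acid the predominant species crosses at each pKa: below pKa_n the protonated form dominates, above it the deprotonated form does. At pH = 0.2, the predominant species is HSO₄⁻.

HSO₄⁻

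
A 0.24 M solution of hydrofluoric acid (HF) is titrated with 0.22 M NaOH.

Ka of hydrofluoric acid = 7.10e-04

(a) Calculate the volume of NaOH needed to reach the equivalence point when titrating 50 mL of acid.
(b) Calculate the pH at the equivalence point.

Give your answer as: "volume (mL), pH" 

moles acid = 0.24 × 50/1000 = 0.012 mol; V_base = moles/0.22 × 1000 = 54.5 mL. At equivalence only the conjugate base is present: [A⁻] = 0.012/0.105 = 1.1478e-01 M. Kb = Kw/Ka = 1.41e-11; [OH⁻] = √(Kb × [A⁻]) = 1.2715e-06; pOH = 5.90; pH = 14 - pOH = 8.10.

V = 54.5 mL, pH = 8.10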